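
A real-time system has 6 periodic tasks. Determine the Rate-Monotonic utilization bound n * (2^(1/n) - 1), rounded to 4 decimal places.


Compute 2^(1/6) = 1.1224620483
Subtract 1: 1.1224620483 - 1 = 0.1224620483
Multiply by n: 6 * 0.1224620483 = 0.7347722898
Round to 4 dp: 0.7348

0.7348


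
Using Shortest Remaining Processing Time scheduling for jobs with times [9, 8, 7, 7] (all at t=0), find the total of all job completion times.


Since all jobs arrive at t=0, SRPT equals SPT ordering.
SPT order: [7, 7, 8, 9]
Completion times:
  Job 1: p=7, C=7
  Job 2: p=7, C=14
  Job 3: p=8, C=22
  Job 4: p=9, C=31
Total completion time = 7 + 14 + 22 + 31 = 74

74


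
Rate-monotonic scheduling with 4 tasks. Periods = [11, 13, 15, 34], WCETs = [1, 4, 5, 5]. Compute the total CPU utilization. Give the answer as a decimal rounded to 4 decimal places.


Compute individual utilizations (exact fractions):
  Task 1: C/T = 1/11 (approx. 0.0909)
  Task 2: C/T = 4/13 (approx. 0.3077)
  Task 3: C/T = 5/15 = 1/3 (approx. 0.3333)
  Task 4: C/T = 5/34 (approx. 0.1471)
Total utilization U = 1/11 + 4/13 + 1/3 + 5/34 = 12821/14586
Rounded to 4 decimal places: U = 0.8790
RM (Liu & Layland) bound for 4 tasks = 0.756828; compare with U = 12821/14586 (approx. 0.878994)
bound < U <= 1, so the RM sufficient condition is not met (inconclusive; an exact test such as response-time analysis is needed).

0.8790


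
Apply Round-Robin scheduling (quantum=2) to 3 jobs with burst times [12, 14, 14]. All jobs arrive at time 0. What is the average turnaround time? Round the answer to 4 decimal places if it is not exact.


Time quantum = 2
Execution trace:
  J1 runs 2 units, time = 2
  J2 runs 2 units, time = 4
  J3 runs 2 units, time = 6
  J1 runs 2 units, time = 8
  J2 runs 2 units, time = 10
  J3 runs 2 units, time = 12
  J1 runs 2 units, time = 14
  J2 runs 2 units, time = 16
  J3 runs 2 units, time = 18
  J1 runs 2 units, time = 20
  J2 runs 2 units, time = 22
  J3 runs 2 units, time = 24
  J1 runs 2 units, time = 26
  J2 runs 2 units, time = 28
  J3 runs 2 units, time = 30
  J1 runs 2 units, time = 32
  J2 runs 2 units, time = 34
  J3 runs 2 units, time = 36
  J2 runs 2 units, time = 38
  J3 runs 2 units, time = 40
Finish times: [32, 38, 40]
Average turnaround = 110/3 = 36.6667

36.6667


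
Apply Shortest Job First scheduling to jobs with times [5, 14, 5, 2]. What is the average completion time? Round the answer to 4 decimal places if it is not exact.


SJF order (ascending): [2, 5, 5, 14]
Completion times:
  Job 1: burst=2, C=2
  Job 2: burst=5, C=7
  Job 3: burst=5, C=12
  Job 4: burst=14, C=26
Average completion = 47/4 = 11.75

11.75


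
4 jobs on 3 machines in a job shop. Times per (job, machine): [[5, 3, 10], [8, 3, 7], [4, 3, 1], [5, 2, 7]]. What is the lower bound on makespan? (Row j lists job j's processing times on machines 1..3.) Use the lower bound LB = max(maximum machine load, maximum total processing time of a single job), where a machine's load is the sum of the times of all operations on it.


Machine loads:
  Machine 1: 5 + 8 + 4 + 5 = 22
  Machine 2: 3 + 3 + 3 + 2 = 11
  Machine 3: 10 + 7 + 1 + 7 = 25
Max machine load = 25
Job totals:
  Job 1: 18
  Job 2: 18
  Job 3: 8
  Job 4: 14
Max job total = 18
Lower bound = max(25, 18) = 25

25


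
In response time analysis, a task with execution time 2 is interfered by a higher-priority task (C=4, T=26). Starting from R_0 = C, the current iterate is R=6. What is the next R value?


R_next = C + ceil(R_prev / T_hp) * C_hp
ceil(6 / 26) = ceil(0.2308) = 1
Interference = 1 * 4 = 4
R_next = 2 + 4 = 6
R_next = R_prev, so the iteration has converged (response time = 6).

6


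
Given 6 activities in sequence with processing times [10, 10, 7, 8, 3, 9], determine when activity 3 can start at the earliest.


Activity 3 starts after activities 1 through 2 complete.
Predecessor durations: [10, 10]
ES = 10 + 10 = 20

20


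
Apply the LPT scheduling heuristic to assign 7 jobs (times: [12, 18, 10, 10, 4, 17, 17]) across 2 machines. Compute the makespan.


Sort jobs in decreasing order (LPT): [18, 17, 17, 12, 10, 10, 4]
Assign each job to the least loaded machine:
  Machine 1: jobs [18, 12, 10, 4], load = 44
  Machine 2: jobs [17, 17, 10], load = 44
Makespan = max load = 44

44


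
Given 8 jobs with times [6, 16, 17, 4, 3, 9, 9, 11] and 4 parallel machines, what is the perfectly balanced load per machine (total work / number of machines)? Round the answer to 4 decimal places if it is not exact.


Total processing time = 6 + 16 + 17 + 4 + 3 + 9 + 9 + 11 = 75
Number of machines = 4
Ideal balanced load = 75 / 4 = 18.75

18.75


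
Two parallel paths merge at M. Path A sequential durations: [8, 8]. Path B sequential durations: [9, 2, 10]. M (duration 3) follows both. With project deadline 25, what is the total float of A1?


Forward pass: ES(A1) = sum of predecessors on chain A = 0
EF = ES + duration = 0 + 8 = 8
Backward pass: LF(M) = deadline = 25; LS(M) = 25 - 3 = 22
LF(A1) = LS(M) - sum(successors on chain A) = 22 - 8 = 14
LS = LF - duration = 14 - 8 = 6
Total float = LS - ES = 6 - 0 = 6

6


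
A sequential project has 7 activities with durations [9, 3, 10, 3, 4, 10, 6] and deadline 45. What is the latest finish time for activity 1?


LF(activity 1) = deadline - sum of successor durations
Successors: activities 2 through 7 with durations [3, 10, 3, 4, 10, 6]
Sum of successor durations = 36
LF = 45 - 36 = 9

9


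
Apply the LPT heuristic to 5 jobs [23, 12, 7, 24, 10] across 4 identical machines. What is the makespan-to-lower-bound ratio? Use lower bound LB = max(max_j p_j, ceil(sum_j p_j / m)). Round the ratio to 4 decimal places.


LPT order: [24, 23, 12, 10, 7]
Machine loads after assignment: [24, 23, 12, 17]
LPT makespan = 24
Lower bound = max(max_job, ceil(total/4)) = max(24, 19) = 24
Ratio = 24 / 24 = 1.0

1.0


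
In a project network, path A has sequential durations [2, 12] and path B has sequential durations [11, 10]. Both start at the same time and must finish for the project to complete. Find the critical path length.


Path A total = 2 + 12 = 14
Path B total = 11 + 10 = 21
Critical path = longest path = max(14, 21) = 21

21


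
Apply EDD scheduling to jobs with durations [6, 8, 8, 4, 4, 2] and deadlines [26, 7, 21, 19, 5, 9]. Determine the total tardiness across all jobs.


Sort by due date (EDD order): [(4, 5), (8, 7), (2, 9), (4, 19), (8, 21), (6, 26)]
Compute completion times and tardiness:
  Job 1: p=4, d=5, C=4, tardiness=max(0,4-5)=0
  Job 2: p=8, d=7, C=12, tardiness=max(0,12-7)=5
  Job 3: p=2, d=9, C=14, tardiness=max(0,14-9)=5
  Job 4: p=4, d=19, C=18, tardiness=max(0,18-19)=0
  Job 5: p=8, d=21, C=26, tardiness=max(0,26-21)=5
  Job 6: p=6, d=26, C=32, tardiness=max(0,32-26)=6
Total tardiness = 21

21


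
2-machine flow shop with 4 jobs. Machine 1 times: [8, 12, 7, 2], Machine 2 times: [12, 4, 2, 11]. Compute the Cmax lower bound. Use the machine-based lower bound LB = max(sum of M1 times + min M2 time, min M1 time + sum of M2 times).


LB1 = sum(M1 times) + min(M2 times) = 29 + 2 = 31
LB2 = min(M1 times) + sum(M2 times) = 2 + 29 = 31
Lower bound = max(LB1, LB2) = max(31, 31) = 31

31


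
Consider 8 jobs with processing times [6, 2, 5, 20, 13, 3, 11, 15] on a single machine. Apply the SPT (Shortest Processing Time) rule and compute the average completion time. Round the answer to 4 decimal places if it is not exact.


Sort jobs by processing time (SPT order): [2, 3, 5, 6, 11, 13, 15, 20]
Compute completion times sequentially:
  Job 1: processing = 2, completes at 2
  Job 2: processing = 3, completes at 5
  Job 3: processing = 5, completes at 10
  Job 4: processing = 6, completes at 16
  Job 5: processing = 11, completes at 27
  Job 6: processing = 13, completes at 40
  Job 7: processing = 15, completes at 55
  Job 8: processing = 20, completes at 75
Sum of completion times = 230
Average completion time = 230/8 = 28.75

28.75


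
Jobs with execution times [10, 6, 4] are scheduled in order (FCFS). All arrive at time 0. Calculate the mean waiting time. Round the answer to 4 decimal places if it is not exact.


FCFS order (as given): [10, 6, 4]
Waiting times:
  Job 1: wait = 0
  Job 2: wait = 10
  Job 3: wait = 16
Sum of waiting times = 26
Average waiting time = 26/3 = 8.6667

8.6667


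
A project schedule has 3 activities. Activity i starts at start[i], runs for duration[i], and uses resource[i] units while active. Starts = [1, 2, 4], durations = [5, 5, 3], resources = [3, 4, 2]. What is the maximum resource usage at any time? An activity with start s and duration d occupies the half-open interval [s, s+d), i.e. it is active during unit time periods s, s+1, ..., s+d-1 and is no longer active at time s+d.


Each activity i is active on [start_i, start_i + duration_i).
Compute total resource usage per time slot:
  t=0: active resources = [], total = 0
  t=1: active resources = [3], total = 3
  t=2: active resources = [3, 4], total = 7
  t=3: active resources = [3, 4], total = 7
  t=4: active resources = [3, 4, 2], total = 9
  t=5: active resources = [3, 4, 2], total = 9
  t=6: active resources = [4, 2], total = 6
Peak resource demand = 9

9


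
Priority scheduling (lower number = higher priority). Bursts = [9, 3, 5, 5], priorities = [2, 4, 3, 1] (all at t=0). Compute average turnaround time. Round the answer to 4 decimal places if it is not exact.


Sort by priority (ascending = highest first):
Order: [(1, 5), (2, 9), (3, 5), (4, 3)]
Completion times:
  Priority 1, burst=5, C=5
  Priority 2, burst=9, C=14
  Priority 3, burst=5, C=19
  Priority 4, burst=3, C=22
Average turnaround = 60/4 = 15.0

15.0


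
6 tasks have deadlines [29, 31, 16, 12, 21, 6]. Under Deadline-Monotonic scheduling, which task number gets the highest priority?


Sort tasks by relative deadline (ascending):
  Task 6: deadline = 6
  Task 4: deadline = 12
  Task 3: deadline = 16
  Task 5: deadline = 21
  Task 1: deadline = 29
  Task 2: deadline = 31
Priority order (highest first): [6, 4, 3, 5, 1, 2]
Highest priority task = 6

6


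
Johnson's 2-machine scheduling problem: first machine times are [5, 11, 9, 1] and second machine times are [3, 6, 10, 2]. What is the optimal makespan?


Apply Johnson's rule:
  Group 1 (a <= b): [(4, 1, 2), (3, 9, 10)]
  Group 2 (a > b): [(2, 11, 6), (1, 5, 3)]
Optimal job order: [4, 3, 2, 1]
Schedule:
  Job 4: M1 done at 1, M2 done at 3
  Job 3: M1 done at 10, M2 done at 20
  Job 2: M1 done at 21, M2 done at 27
  Job 1: M1 done at 26, M2 done at 30
Makespan = 30

30


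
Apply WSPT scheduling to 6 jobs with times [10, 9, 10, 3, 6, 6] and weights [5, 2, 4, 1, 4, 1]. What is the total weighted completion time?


Compute p/w ratios and sort ascending (WSPT): [(6, 4), (10, 5), (10, 4), (3, 1), (9, 2), (6, 1)]
Compute weighted completion times:
  Job (p=6,w=4): C=6, w*C=4*6=24
  Job (p=10,w=5): C=16, w*C=5*16=80
  Job (p=10,w=4): C=26, w*C=4*26=104
  Job (p=3,w=1): C=29, w*C=1*29=29
  Job (p=9,w=2): C=38, w*C=2*38=76
  Job (p=6,w=1): C=44, w*C=1*44=44
Total weighted completion time = 357

357


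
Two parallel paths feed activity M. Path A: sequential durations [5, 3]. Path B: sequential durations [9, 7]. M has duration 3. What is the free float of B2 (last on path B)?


ES(B2) = sum of predecessors on chain B = 9
EF(B2) = ES + duration = 9 + 7 = 16
Successor of B2 is M. ES(M) = max(sum(A), sum(B)) = max(8, 16) = 16
Free float = ES(successor) - EF(current) = 16 - 16 = 0

0


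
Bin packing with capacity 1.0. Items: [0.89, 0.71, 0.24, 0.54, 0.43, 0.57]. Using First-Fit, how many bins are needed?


Place items sequentially using First-Fit:
  Item 0.89 -> new Bin 1
  Item 0.71 -> new Bin 2
  Item 0.24 -> Bin 2 (now 0.95)
  Item 0.54 -> new Bin 3
  Item 0.43 -> Bin 3 (now 0.97)
  Item 0.57 -> new Bin 4
Total bins used = 4

4


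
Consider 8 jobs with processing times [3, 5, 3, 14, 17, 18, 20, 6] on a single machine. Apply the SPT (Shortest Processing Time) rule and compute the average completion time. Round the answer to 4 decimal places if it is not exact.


Sort jobs by processing time (SPT order): [3, 3, 5, 6, 14, 17, 18, 20]
Compute completion times sequentially:
  Job 1: processing = 3, completes at 3
  Job 2: processing = 3, completes at 6
  Job 3: processing = 5, completes at 11
  Job 4: processing = 6, completes at 17
  Job 5: processing = 14, completes at 31
  Job 6: processing = 17, completes at 48
  Job 7: processing = 18, completes at 66
  Job 8: processing = 20, completes at 86
Sum of completion times = 268
Average completion time = 268/8 = 33.5

33.5


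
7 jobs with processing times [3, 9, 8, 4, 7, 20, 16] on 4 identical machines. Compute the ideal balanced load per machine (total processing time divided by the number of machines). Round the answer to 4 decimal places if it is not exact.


Total processing time = 3 + 9 + 8 + 4 + 7 + 20 + 16 = 67
Number of machines = 4
Ideal balanced load = 67 / 4 = 16.75

16.75


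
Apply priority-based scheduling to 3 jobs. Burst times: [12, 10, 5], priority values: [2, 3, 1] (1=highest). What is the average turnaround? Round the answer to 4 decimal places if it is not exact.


Sort by priority (ascending = highest first):
Order: [(1, 5), (2, 12), (3, 10)]
Completion times:
  Priority 1, burst=5, C=5
  Priority 2, burst=12, C=17
  Priority 3, burst=10, C=27
Average turnaround = 49/3 = 16.3333

16.3333


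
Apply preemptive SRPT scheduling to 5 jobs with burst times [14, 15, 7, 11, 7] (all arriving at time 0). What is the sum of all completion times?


Since all jobs arrive at t=0, SRPT equals SPT ordering.
SPT order: [7, 7, 11, 14, 15]
Completion times:
  Job 1: p=7, C=7
  Job 2: p=7, C=14
  Job 3: p=11, C=25
  Job 4: p=14, C=39
  Job 5: p=15, C=54
Total completion time = 7 + 14 + 25 + 39 + 54 = 139

139


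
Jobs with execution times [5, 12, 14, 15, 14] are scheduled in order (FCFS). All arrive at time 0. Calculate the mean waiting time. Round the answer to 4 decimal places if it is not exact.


FCFS order (as given): [5, 12, 14, 15, 14]
Waiting times:
  Job 1: wait = 0
  Job 2: wait = 5
  Job 3: wait = 17
  Job 4: wait = 31
  Job 5: wait = 46
Sum of waiting times = 99
Average waiting time = 99/5 = 19.8

19.8


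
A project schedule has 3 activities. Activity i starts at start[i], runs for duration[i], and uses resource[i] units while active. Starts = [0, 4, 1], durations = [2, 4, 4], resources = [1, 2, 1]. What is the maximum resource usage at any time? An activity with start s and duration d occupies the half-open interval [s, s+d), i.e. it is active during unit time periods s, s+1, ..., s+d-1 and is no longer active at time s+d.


Each activity i is active on [start_i, start_i + duration_i).
Compute total resource usage per time slot:
  t=0: active resources = [1], total = 1
  t=1: active resources = [1, 1], total = 2
  t=2: active resources = [1], total = 1
  t=3: active resources = [1], total = 1
  t=4: active resources = [2, 1], total = 3
  t=5: active resources = [2], total = 2
  t=6: active resources = [2], total = 2
  t=7: active resources = [2], total = 2
Peak resource demand = 3

3


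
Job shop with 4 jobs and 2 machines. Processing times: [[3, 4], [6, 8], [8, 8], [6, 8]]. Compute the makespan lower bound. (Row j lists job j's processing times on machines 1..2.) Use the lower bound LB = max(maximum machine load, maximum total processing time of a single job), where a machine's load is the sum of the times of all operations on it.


Machine loads:
  Machine 1: 3 + 6 + 8 + 6 = 23
  Machine 2: 4 + 8 + 8 + 8 = 28
Max machine load = 28
Job totals:
  Job 1: 7
  Job 2: 14
  Job 3: 16
  Job 4: 14
Max job total = 16
Lower bound = max(28, 16) = 28

28


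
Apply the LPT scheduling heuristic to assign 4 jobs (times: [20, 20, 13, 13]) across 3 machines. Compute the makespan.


Sort jobs in decreasing order (LPT): [20, 20, 13, 13]
Assign each job to the least loaded machine:
  Machine 1: jobs [20], load = 20
  Machine 2: jobs [20], load = 20
  Machine 3: jobs [13, 13], load = 26
Makespan = max load = 26

26


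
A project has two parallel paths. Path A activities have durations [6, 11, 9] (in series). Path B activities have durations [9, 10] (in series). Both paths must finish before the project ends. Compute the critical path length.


Path A total = 6 + 11 + 9 = 26
Path B total = 9 + 10 = 19
Critical path = longest path = max(26, 19) = 26

26


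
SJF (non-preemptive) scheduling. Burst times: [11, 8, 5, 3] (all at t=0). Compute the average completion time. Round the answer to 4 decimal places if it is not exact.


SJF order (ascending): [3, 5, 8, 11]
Completion times:
  Job 1: burst=3, C=3
  Job 2: burst=5, C=8
  Job 3: burst=8, C=16
  Job 4: burst=11, C=27
Average completion = 54/4 = 13.5

13.5


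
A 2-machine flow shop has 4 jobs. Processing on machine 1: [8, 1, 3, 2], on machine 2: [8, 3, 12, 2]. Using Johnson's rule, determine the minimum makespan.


Apply Johnson's rule:
  Group 1 (a <= b): [(2, 1, 3), (4, 2, 2), (3, 3, 12), (1, 8, 8)]
  Group 2 (a > b): []
Optimal job order: [2, 4, 3, 1]
Schedule:
  Job 2: M1 done at 1, M2 done at 4
  Job 4: M1 done at 3, M2 done at 6
  Job 3: M1 done at 6, M2 done at 18
  Job 1: M1 done at 14, M2 done at 26
Makespan = 26

26


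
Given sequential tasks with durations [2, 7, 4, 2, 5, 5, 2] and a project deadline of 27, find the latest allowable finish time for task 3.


LF(activity 3) = deadline - sum of successor durations
Successors: activities 4 through 7 with durations [2, 5, 5, 2]
Sum of successor durations = 14
LF = 27 - 14 = 13

13


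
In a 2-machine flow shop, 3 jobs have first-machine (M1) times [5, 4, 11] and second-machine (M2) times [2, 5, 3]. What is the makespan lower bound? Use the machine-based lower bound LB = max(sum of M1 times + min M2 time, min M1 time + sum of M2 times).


LB1 = sum(M1 times) + min(M2 times) = 20 + 2 = 22
LB2 = min(M1 times) + sum(M2 times) = 4 + 10 = 14
Lower bound = max(LB1, LB2) = max(22, 14) = 22

22


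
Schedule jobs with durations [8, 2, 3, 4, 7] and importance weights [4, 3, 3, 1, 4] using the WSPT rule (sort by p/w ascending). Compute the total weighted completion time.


Compute p/w ratios and sort ascending (WSPT): [(2, 3), (3, 3), (7, 4), (8, 4), (4, 1)]
Compute weighted completion times:
  Job (p=2,w=3): C=2, w*C=3*2=6
  Job (p=3,w=3): C=5, w*C=3*5=15
  Job (p=7,w=4): C=12, w*C=4*12=48
  Job (p=8,w=4): C=20, w*C=4*20=80
  Job (p=4,w=1): C=24, w*C=1*24=24
Total weighted completion time = 173

173


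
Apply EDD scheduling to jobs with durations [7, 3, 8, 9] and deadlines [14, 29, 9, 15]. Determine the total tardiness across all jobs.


Sort by due date (EDD order): [(8, 9), (7, 14), (9, 15), (3, 29)]
Compute completion times and tardiness:
  Job 1: p=8, d=9, C=8, tardiness=max(0,8-9)=0
  Job 2: p=7, d=14, C=15, tardiness=max(0,15-14)=1
  Job 3: p=9, d=15, C=24, tardiness=max(0,24-15)=9
  Job 4: p=3, d=29, C=27, tardiness=max(0,27-29)=0
Total tardiness = 10

10


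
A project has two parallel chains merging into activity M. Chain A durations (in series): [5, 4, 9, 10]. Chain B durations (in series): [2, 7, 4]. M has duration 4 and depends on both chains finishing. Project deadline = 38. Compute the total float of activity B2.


Forward pass: ES(B2) = sum of predecessors on chain B = 2
EF = ES + duration = 2 + 7 = 9
Backward pass: LF(M) = deadline = 38; LS(M) = 38 - 4 = 34
LF(B2) = LS(M) - sum(successors on chain B) = 34 - 4 = 30
LS = LF - duration = 30 - 7 = 23
Total float = LS - ES = 23 - 2 = 21

21


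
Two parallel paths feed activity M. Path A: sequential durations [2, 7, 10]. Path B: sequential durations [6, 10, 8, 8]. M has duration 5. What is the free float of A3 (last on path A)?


ES(A3) = sum of predecessors on chain A = 9
EF(A3) = ES + duration = 9 + 10 = 19
Successor of A3 is M. ES(M) = max(sum(A), sum(B)) = max(19, 32) = 32
Free float = ES(successor) - EF(current) = 32 - 19 = 13

13


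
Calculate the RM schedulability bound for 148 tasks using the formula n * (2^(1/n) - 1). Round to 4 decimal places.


Compute 2^(1/148) = 1.0046944113
Subtract 1: 1.0046944113 - 1 = 0.0046944113
Multiply by n: 148 * 0.0046944113 = 0.6947728724
Round to 4 dp: 0.6948

0.6948


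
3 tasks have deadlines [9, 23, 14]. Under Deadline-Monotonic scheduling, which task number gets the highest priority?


Sort tasks by relative deadline (ascending):
  Task 1: deadline = 9
  Task 3: deadline = 14
  Task 2: deadline = 23
Priority order (highest first): [1, 3, 2]
Highest priority task = 1

1


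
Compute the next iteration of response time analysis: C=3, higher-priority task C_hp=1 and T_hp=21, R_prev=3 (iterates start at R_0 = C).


R_next = C + ceil(R_prev / T_hp) * C_hp
ceil(3 / 21) = ceil(0.1429) = 1
Interference = 1 * 1 = 1
R_next = 3 + 1 = 4

4


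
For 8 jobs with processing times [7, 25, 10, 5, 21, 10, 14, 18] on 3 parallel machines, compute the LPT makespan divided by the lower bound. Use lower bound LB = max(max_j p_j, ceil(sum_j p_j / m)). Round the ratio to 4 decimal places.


LPT order: [25, 21, 18, 14, 10, 10, 7, 5]
Machine loads after assignment: [35, 38, 37]
LPT makespan = 38
Lower bound = max(max_job, ceil(total/3)) = max(25, 37) = 37
Ratio = 38 / 37 = 1.027

1.027


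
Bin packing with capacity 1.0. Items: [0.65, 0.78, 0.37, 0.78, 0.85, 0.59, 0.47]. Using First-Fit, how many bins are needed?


Place items sequentially using First-Fit:
  Item 0.65 -> new Bin 1
  Item 0.78 -> new Bin 2
  Item 0.37 -> new Bin 3
  Item 0.78 -> new Bin 4
  Item 0.85 -> new Bin 5
  Item 0.59 -> Bin 3 (now 0.96)
  Item 0.47 -> new Bin 6
Total bins used = 6

6


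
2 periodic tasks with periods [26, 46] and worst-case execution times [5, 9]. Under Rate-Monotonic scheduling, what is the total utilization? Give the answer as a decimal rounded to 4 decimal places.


Compute individual utilizations (exact fractions):
  Task 1: C/T = 5/26 (approx. 0.1923)
  Task 2: C/T = 9/46 (approx. 0.1957)
Total utilization U = 5/26 + 9/46 = 116/299
Rounded to 4 decimal places: U = 0.3880
RM (Liu & Layland) bound for 2 tasks = 0.828427; compare with U = 116/299 (approx. 0.387960)
U <= bound, so schedulable by RM sufficient condition.

0.3880


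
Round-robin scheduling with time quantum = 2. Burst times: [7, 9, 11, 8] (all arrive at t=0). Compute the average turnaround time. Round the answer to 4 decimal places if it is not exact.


Time quantum = 2
Execution trace:
  J1 runs 2 units, time = 2
  J2 runs 2 units, time = 4
  J3 runs 2 units, time = 6
  J4 runs 2 units, time = 8
  J1 runs 2 units, time = 10
  J2 runs 2 units, time = 12
  J3 runs 2 units, time = 14
  J4 runs 2 units, time = 16
  J1 runs 2 units, time = 18
  J2 runs 2 units, time = 20
  J3 runs 2 units, time = 22
  J4 runs 2 units, time = 24
  J1 runs 1 units, time = 25
  J2 runs 2 units, time = 27
  J3 runs 2 units, time = 29
  J4 runs 2 units, time = 31
  J2 runs 1 units, time = 32
  J3 runs 2 units, time = 34
  J3 runs 1 units, time = 35
Finish times: [25, 32, 35, 31]
Average turnaround = 123/4 = 30.75

30.75


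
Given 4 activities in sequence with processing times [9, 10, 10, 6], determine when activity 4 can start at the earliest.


Activity 4 starts after activities 1 through 3 complete.
Predecessor durations: [9, 10, 10]
ES = 9 + 10 + 10 = 29

29


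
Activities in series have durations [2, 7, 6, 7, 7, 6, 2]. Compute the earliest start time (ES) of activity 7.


Activity 7 starts after activities 1 through 6 complete.
Predecessor durations: [2, 7, 6, 7, 7, 6]
ES = 2 + 7 + 6 + 7 + 7 + 6 = 35

35


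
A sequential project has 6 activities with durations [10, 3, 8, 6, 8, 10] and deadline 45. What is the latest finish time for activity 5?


LF(activity 5) = deadline - sum of successor durations
Successors: activities 6 through 6 with durations [10]
Sum of successor durations = 10
LF = 45 - 10 = 35

35


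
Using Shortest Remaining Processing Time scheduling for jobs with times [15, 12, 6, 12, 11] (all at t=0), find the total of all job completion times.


Since all jobs arrive at t=0, SRPT equals SPT ordering.
SPT order: [6, 11, 12, 12, 15]
Completion times:
  Job 1: p=6, C=6
  Job 2: p=11, C=17
  Job 3: p=12, C=29
  Job 4: p=12, C=41
  Job 5: p=15, C=56
Total completion time = 6 + 17 + 29 + 41 + 56 = 149

149


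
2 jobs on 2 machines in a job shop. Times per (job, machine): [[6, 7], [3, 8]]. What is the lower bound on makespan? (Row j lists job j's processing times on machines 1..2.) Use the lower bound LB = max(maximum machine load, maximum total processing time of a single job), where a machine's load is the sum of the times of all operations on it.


Machine loads:
  Machine 1: 6 + 3 = 9
  Machine 2: 7 + 8 = 15
Max machine load = 15
Job totals:
  Job 1: 13
  Job 2: 11
Max job total = 13
Lower bound = max(15, 13) = 15

15


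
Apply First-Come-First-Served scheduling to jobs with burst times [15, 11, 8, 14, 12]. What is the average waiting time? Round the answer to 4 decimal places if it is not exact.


FCFS order (as given): [15, 11, 8, 14, 12]
Waiting times:
  Job 1: wait = 0
  Job 2: wait = 15
  Job 3: wait = 26
  Job 4: wait = 34
  Job 5: wait = 48
Sum of waiting times = 123
Average waiting time = 123/5 = 24.6

24.6


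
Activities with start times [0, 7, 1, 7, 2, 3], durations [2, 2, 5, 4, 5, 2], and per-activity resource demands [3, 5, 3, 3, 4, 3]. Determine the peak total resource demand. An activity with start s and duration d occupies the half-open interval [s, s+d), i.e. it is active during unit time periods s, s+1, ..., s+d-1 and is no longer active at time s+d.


Each activity i is active on [start_i, start_i + duration_i).
Compute total resource usage per time slot:
  t=0: active resources = [3], total = 3
  t=1: active resources = [3, 3], total = 6
  t=2: active resources = [3, 4], total = 7
  t=3: active resources = [3, 4, 3], total = 10
  t=4: active resources = [3, 4, 3], total = 10
  t=5: active resources = [3, 4], total = 7
  t=6: active resources = [4], total = 4
  t=7: active resources = [5, 3], total = 8
  t=8: active resources = [5, 3], total = 8
  t=9: active resources = [3], total = 3
  t=10: active resources = [3], total = 3
Peak resource demand = 10

10


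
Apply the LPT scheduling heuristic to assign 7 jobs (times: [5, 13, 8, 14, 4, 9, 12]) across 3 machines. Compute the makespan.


Sort jobs in decreasing order (LPT): [14, 13, 12, 9, 8, 5, 4]
Assign each job to the least loaded machine:
  Machine 1: jobs [14, 5, 4], load = 23
  Machine 2: jobs [13, 8], load = 21
  Machine 3: jobs [12, 9], load = 21
Makespan = max load = 23

23


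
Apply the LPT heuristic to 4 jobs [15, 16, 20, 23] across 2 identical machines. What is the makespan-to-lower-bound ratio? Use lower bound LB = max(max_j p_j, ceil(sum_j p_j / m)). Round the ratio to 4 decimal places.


LPT order: [23, 20, 16, 15]
Machine loads after assignment: [38, 36]
LPT makespan = 38
Lower bound = max(max_job, ceil(total/2)) = max(23, 37) = 37
Ratio = 38 / 37 = 1.027

1.027


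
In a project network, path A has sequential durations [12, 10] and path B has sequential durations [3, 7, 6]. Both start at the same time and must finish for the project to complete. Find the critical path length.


Path A total = 12 + 10 = 22
Path B total = 3 + 7 + 6 = 16
Critical path = longest path = max(22, 16) = 22

22


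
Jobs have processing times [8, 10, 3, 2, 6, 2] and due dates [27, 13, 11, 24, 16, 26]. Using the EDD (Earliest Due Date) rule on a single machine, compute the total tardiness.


Sort by due date (EDD order): [(3, 11), (10, 13), (6, 16), (2, 24), (2, 26), (8, 27)]
Compute completion times and tardiness:
  Job 1: p=3, d=11, C=3, tardiness=max(0,3-11)=0
  Job 2: p=10, d=13, C=13, tardiness=max(0,13-13)=0
  Job 3: p=6, d=16, C=19, tardiness=max(0,19-16)=3
  Job 4: p=2, d=24, C=21, tardiness=max(0,21-24)=0
  Job 5: p=2, d=26, C=23, tardiness=max(0,23-26)=0
  Job 6: p=8, d=27, C=31, tardiness=max(0,31-27)=4
Total tardiness = 7

7


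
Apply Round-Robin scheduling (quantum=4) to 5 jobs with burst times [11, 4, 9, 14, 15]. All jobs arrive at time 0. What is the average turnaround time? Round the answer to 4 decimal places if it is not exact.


Time quantum = 4
Execution trace:
  J1 runs 4 units, time = 4
  J2 runs 4 units, time = 8
  J3 runs 4 units, time = 12
  J4 runs 4 units, time = 16
  J5 runs 4 units, time = 20
  J1 runs 4 units, time = 24
  J3 runs 4 units, time = 28
  J4 runs 4 units, time = 32
  J5 runs 4 units, time = 36
  J1 runs 3 units, time = 39
  J3 runs 1 units, time = 40
  J4 runs 4 units, time = 44
  J5 runs 4 units, time = 48
  J4 runs 2 units, time = 50
  J5 runs 3 units, time = 53
Finish times: [39, 8, 40, 50, 53]
Average turnaround = 190/5 = 38.0

38.0


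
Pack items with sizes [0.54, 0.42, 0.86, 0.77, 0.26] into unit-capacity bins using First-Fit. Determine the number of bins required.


Place items sequentially using First-Fit:
  Item 0.54 -> new Bin 1
  Item 0.42 -> Bin 1 (now 0.96)
  Item 0.86 -> new Bin 2
  Item 0.77 -> new Bin 3
  Item 0.26 -> new Bin 4
Total bins used = 4

4


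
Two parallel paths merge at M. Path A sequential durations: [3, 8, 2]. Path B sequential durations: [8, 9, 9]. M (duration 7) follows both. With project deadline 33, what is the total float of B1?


Forward pass: ES(B1) = sum of predecessors on chain B = 0
EF = ES + duration = 0 + 8 = 8
Backward pass: LF(M) = deadline = 33; LS(M) = 33 - 7 = 26
LF(B1) = LS(M) - sum(successors on chain B) = 26 - 18 = 8
LS = LF - duration = 8 - 8 = 0
Total float = LS - ES = 0 - 0 = 0

0


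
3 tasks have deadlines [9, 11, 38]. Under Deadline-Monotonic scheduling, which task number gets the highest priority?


Sort tasks by relative deadline (ascending):
  Task 1: deadline = 9
  Task 2: deadline = 11
  Task 3: deadline = 38
Priority order (highest first): [1, 2, 3]
Highest priority task = 1

1


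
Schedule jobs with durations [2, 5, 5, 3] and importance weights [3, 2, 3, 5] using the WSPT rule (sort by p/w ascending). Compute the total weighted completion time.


Compute p/w ratios and sort ascending (WSPT): [(3, 5), (2, 3), (5, 3), (5, 2)]
Compute weighted completion times:
  Job (p=3,w=5): C=3, w*C=5*3=15
  Job (p=2,w=3): C=5, w*C=3*5=15
  Job (p=5,w=3): C=10, w*C=3*10=30
  Job (p=5,w=2): C=15, w*C=2*15=30
Total weighted completion time = 90

90


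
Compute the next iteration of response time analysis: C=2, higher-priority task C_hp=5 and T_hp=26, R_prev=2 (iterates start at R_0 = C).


R_next = C + ceil(R_prev / T_hp) * C_hp
ceil(2 / 26) = ceil(0.0769) = 1
Interference = 1 * 5 = 5
R_next = 2 + 5 = 7

7


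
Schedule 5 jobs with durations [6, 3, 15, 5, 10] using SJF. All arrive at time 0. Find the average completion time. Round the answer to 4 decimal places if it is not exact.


SJF order (ascending): [3, 5, 6, 10, 15]
Completion times:
  Job 1: burst=3, C=3
  Job 2: burst=5, C=8
  Job 3: burst=6, C=14
  Job 4: burst=10, C=24
  Job 5: burst=15, C=39
Average completion = 88/5 = 17.6

17.6


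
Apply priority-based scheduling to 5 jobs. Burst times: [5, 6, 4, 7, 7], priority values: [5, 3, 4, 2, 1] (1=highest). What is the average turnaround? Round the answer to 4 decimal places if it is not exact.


Sort by priority (ascending = highest first):
Order: [(1, 7), (2, 7), (3, 6), (4, 4), (5, 5)]
Completion times:
  Priority 1, burst=7, C=7
  Priority 2, burst=7, C=14
  Priority 3, burst=6, C=20
  Priority 4, burst=4, C=24
  Priority 5, burst=5, C=29
Average turnaround = 94/5 = 18.8

18.8


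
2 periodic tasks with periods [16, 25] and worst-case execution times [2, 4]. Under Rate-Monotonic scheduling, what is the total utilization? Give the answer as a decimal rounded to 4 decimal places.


Compute individual utilizations (exact fractions):
  Task 1: C/T = 2/16 = 1/8 (approx. 0.125)
  Task 2: C/T = 4/25 (approx. 0.16)
Total utilization U = 1/8 + 4/25 = 57/200
Rounded to 4 decimal places: U = 0.2850
RM (Liu & Layland) bound for 2 tasks = 0.828427; compare with U = 57/200 (approx. 0.285000)
U <= bound, so schedulable by RM sufficient condition.

0.2850


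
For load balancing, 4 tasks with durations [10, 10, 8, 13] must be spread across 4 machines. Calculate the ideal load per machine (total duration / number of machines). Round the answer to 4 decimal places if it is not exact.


Total processing time = 10 + 10 + 8 + 13 = 41
Number of machines = 4
Ideal balanced load = 41 / 4 = 10.25

10.25


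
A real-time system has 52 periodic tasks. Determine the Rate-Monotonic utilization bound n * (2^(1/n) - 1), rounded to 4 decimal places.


Compute 2^(1/52) = 1.0134189907
Subtract 1: 1.0134189907 - 1 = 0.0134189907
Multiply by n: 52 * 0.0134189907 = 0.6977875164
Round to 4 dp: 0.6978

0.6978


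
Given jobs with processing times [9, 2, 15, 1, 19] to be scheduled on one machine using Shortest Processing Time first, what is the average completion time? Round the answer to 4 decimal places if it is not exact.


Sort jobs by processing time (SPT order): [1, 2, 9, 15, 19]
Compute completion times sequentially:
  Job 1: processing = 1, completes at 1
  Job 2: processing = 2, completes at 3
  Job 3: processing = 9, completes at 12
  Job 4: processing = 15, completes at 27
  Job 5: processing = 19, completes at 46
Sum of completion times = 89
Average completion time = 89/5 = 17.8

17.8


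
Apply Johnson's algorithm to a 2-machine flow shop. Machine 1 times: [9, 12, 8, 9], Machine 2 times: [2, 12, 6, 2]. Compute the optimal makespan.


Apply Johnson's rule:
  Group 1 (a <= b): [(2, 12, 12)]
  Group 2 (a > b): [(3, 8, 6), (1, 9, 2), (4, 9, 2)]
Optimal job order: [2, 3, 1, 4]
Schedule:
  Job 2: M1 done at 12, M2 done at 24
  Job 3: M1 done at 20, M2 done at 30
  Job 1: M1 done at 29, M2 done at 32
  Job 4: M1 done at 38, M2 done at 40
Makespan = 40

40


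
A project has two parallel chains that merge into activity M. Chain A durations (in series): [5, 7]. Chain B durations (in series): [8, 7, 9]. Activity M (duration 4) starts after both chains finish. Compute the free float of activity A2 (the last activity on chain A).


ES(A2) = sum of predecessors on chain A = 5
EF(A2) = ES + duration = 5 + 7 = 12
Successor of A2 is M. ES(M) = max(sum(A), sum(B)) = max(12, 24) = 24
Free float = ES(successor) - EF(current) = 24 - 12 = 12

12


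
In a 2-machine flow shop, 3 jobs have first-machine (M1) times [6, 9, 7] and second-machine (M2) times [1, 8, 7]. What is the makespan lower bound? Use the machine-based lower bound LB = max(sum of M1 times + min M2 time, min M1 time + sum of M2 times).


LB1 = sum(M1 times) + min(M2 times) = 22 + 1 = 23
LB2 = min(M1 times) + sum(M2 times) = 6 + 16 = 22
Lower bound = max(LB1, LB2) = max(23, 22) = 23

23


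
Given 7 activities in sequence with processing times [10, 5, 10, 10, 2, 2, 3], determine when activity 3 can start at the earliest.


Activity 3 starts after activities 1 through 2 complete.
Predecessor durations: [10, 5]
ES = 10 + 5 = 15

15


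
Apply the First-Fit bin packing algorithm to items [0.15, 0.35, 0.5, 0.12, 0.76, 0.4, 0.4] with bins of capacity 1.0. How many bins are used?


Place items sequentially using First-Fit:
  Item 0.15 -> new Bin 1
  Item 0.35 -> Bin 1 (now 0.5)
  Item 0.5 -> Bin 1 (now 1.0)
  Item 0.12 -> new Bin 2
  Item 0.76 -> Bin 2 (now 0.88)
  Item 0.4 -> new Bin 3
  Item 0.4 -> Bin 3 (now 0.8)
Total bins used = 3

3


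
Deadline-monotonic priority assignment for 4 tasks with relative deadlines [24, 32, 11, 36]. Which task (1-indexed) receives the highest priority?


Sort tasks by relative deadline (ascending):
  Task 3: deadline = 11
  Task 1: deadline = 24
  Task 2: deadline = 32
  Task 4: deadline = 36
Priority order (highest first): [3, 1, 2, 4]
Highest priority task = 3

3


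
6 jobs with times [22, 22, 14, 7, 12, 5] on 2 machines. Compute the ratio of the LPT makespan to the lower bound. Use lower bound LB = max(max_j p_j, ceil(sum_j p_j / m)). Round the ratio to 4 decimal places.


LPT order: [22, 22, 14, 12, 7, 5]
Machine loads after assignment: [41, 41]
LPT makespan = 41
Lower bound = max(max_job, ceil(total/2)) = max(22, 41) = 41
Ratio = 41 / 41 = 1.0

1.0


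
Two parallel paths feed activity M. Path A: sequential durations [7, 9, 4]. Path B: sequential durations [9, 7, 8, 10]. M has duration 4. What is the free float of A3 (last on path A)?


ES(A3) = sum of predecessors on chain A = 16
EF(A3) = ES + duration = 16 + 4 = 20
Successor of A3 is M. ES(M) = max(sum(A), sum(B)) = max(20, 34) = 34
Free float = ES(successor) - EF(current) = 34 - 20 = 14

14


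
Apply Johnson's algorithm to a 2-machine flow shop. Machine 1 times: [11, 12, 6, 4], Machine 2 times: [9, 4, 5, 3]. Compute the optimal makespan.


Apply Johnson's rule:
  Group 1 (a <= b): []
  Group 2 (a > b): [(1, 11, 9), (3, 6, 5), (2, 12, 4), (4, 4, 3)]
Optimal job order: [1, 3, 2, 4]
Schedule:
  Job 1: M1 done at 11, M2 done at 20
  Job 3: M1 done at 17, M2 done at 25
  Job 2: M1 done at 29, M2 done at 33
  Job 4: M1 done at 33, M2 done at 36
Makespan = 36

36


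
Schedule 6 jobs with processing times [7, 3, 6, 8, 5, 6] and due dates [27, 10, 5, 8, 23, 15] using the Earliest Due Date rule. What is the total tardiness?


Sort by due date (EDD order): [(6, 5), (8, 8), (3, 10), (6, 15), (5, 23), (7, 27)]
Compute completion times and tardiness:
  Job 1: p=6, d=5, C=6, tardiness=max(0,6-5)=1
  Job 2: p=8, d=8, C=14, tardiness=max(0,14-8)=6
  Job 3: p=3, d=10, C=17, tardiness=max(0,17-10)=7
  Job 4: p=6, d=15, C=23, tardiness=max(0,23-15)=8
  Job 5: p=5, d=23, C=28, tardiness=max(0,28-23)=5
  Job 6: p=7, d=27, C=35, tardiness=max(0,35-27)=8
Total tardiness = 35

35


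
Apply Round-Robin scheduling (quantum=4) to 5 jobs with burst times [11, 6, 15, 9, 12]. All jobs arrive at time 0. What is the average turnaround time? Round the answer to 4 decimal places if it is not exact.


Time quantum = 4
Execution trace:
  J1 runs 4 units, time = 4
  J2 runs 4 units, time = 8
  J3 runs 4 units, time = 12
  J4 runs 4 units, time = 16
  J5 runs 4 units, time = 20
  J1 runs 4 units, time = 24
  J2 runs 2 units, time = 26
  J3 runs 4 units, time = 30
  J4 runs 4 units, time = 34
  J5 runs 4 units, time = 38
  J1 runs 3 units, time = 41
  J3 runs 4 units, time = 45
  J4 runs 1 units, time = 46
  J5 runs 4 units, time = 50
  J3 runs 3 units, time = 53
Finish times: [41, 26, 53, 46, 50]
Average turnaround = 216/5 = 43.2

43.2


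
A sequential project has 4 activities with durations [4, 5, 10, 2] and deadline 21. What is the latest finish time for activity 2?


LF(activity 2) = deadline - sum of successor durations
Successors: activities 3 through 4 with durations [10, 2]
Sum of successor durations = 12
LF = 21 - 12 = 9

9


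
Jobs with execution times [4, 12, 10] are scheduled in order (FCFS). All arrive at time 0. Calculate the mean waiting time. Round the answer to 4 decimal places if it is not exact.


FCFS order (as given): [4, 12, 10]
Waiting times:
  Job 1: wait = 0
  Job 2: wait = 4
  Job 3: wait = 16
Sum of waiting times = 20
Average waiting time = 20/3 = 6.6667

6.6667


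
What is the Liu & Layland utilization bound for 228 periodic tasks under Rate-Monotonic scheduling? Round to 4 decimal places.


Compute 2^(1/228) = 1.0030447451
Subtract 1: 1.0030447451 - 1 = 0.0030447451
Multiply by n: 228 * 0.0030447451 = 0.6942018828
Round to 4 dp: 0.6942

0.6942


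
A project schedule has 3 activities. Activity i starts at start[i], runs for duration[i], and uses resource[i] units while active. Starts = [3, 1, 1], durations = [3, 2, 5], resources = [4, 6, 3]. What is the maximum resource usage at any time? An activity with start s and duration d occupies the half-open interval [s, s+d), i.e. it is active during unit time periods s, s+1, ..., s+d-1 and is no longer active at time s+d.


Each activity i is active on [start_i, start_i + duration_i).
Compute total resource usage per time slot:
  t=0: active resources = [], total = 0
  t=1: active resources = [6, 3], total = 9
  t=2: active resources = [6, 3], total = 9
  t=3: active resources = [4, 3], total = 7
  t=4: active resources = [4, 3], total = 7
  t=5: active resources = [4, 3], total = 7
Peak resource demand = 9

9
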